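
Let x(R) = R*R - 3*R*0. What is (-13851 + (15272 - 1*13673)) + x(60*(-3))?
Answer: 20148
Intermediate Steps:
x(R) = R² (x(R) = R² + 0 = R²)
(-13851 + (15272 - 1*13673)) + x(60*(-3)) = (-13851 + (15272 - 1*13673)) + (60*(-3))² = (-13851 + (15272 - 13673)) + (-180)² = (-13851 + 1599) + 32400 = -12252 + 32400 = 20148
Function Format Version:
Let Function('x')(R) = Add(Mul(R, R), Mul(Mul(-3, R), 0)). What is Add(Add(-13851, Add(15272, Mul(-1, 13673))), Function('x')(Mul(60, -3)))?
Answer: 20148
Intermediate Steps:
Function('x')(R) = Pow(R, 2) (Function('x')(R) = Add(Pow(R, 2), 0) = Pow(R, 2))
Add(Add(-13851, Add(15272, Mul(-1, 13673))), Function('x')(Mul(60, -3))) = Add(Add(-13851, Add(15272, Mul(-1, 13673))), Pow(Mul(60, -3), 2)) = Add(Add(-13851, Add(15272, -13673)), Pow(-180, 2)) = Add(Add(-13851, 1599), 32400) = Add(-12252, 32400) = 20148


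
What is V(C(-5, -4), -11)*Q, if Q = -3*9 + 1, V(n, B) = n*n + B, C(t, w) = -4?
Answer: -130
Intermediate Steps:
V(n, B) = B + n² (V(n, B) = n² + B = B + n²)
Q = -26 (Q = -27 + 1 = -26)
V(C(-5, -4), -11)*Q = (-11 + (-4)²)*(-26) = (-11 + 16)*(-26) = 5*(-26) = -130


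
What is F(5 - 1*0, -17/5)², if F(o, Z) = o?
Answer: 25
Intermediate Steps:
F(5 - 1*0, -17/5)² = (5 - 1*0)² = (5 + 0)² = 5² = 25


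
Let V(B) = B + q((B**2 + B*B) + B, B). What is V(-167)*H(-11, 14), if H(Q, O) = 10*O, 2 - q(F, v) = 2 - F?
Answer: 7762160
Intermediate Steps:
q(F, v) = F (q(F, v) = 2 - (2 - F) = 2 + (-2 + F) = F)
V(B) = 2*B + 2*B**2 (V(B) = B + ((B**2 + B*B) + B) = B + ((B**2 + B**2) + B) = B + (2*B**2 + B) = B + (B + 2*B**2) = 2*B + 2*B**2)
V(-167)*H(-11, 14) = (2*(-167)*(1 - 167))*(10*14) = (2*(-167)*(-166))*140 = 55444*140 = 7762160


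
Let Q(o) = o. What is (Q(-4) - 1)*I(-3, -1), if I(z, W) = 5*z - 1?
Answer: 80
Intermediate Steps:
I(z, W) = -1 + 5*z
(Q(-4) - 1)*I(-3, -1) = (-4 - 1)*(-1 + 5*(-3)) = -5*(-1 - 15) = -5*(-16) = 80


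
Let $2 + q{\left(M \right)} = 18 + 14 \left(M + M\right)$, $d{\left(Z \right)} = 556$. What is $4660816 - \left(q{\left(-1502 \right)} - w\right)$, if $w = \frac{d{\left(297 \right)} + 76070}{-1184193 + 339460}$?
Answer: $\frac{3972657580822}{844733} \approx 4.7029 \cdot 10^{6}$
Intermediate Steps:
$q{\left(M \right)} = 16 + 28 M$ ($q{\left(M \right)} = -2 + \left(18 + 14 \left(M + M\right)\right) = -2 + \left(18 + 14 \cdot 2 M\right) = -2 + \left(18 + 28 M\right) = 16 + 28 M$)
$w = - \frac{76626}{844733}$ ($w = \frac{556 + 76070}{-1184193 + 339460} = \frac{76626}{-844733} = 76626 \left(- \frac{1}{844733}\right) = - \frac{76626}{844733} \approx -0.09071$)
$4660816 - \left(q{\left(-1502 \right)} - w\right) = 4660816 - \left(\left(16 + 28 \left(-1502\right)\right) - - \frac{76626}{844733}\right) = 4660816 - \left(\left(16 - 42056\right) + \frac{76626}{844733}\right) = 4660816 - \left(-42040 + \frac{76626}{844733}\right) = 4660816 - - \frac{35512498694}{844733} = 4660816 + \frac{35512498694}{844733} = \frac{3972657580822}{844733}$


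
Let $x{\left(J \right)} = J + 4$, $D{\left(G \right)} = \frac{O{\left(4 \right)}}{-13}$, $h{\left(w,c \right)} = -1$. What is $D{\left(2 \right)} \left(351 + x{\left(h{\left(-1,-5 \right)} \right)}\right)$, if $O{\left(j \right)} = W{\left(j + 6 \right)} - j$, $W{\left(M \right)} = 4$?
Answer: $0$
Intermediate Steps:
$O{\left(j \right)} = 4 - j$
$D{\left(G \right)} = 0$ ($D{\left(G \right)} = \frac{4 - 4}{-13} = \left(4 - 4\right) \left(- \frac{1}{13}\right) = 0 \left(- \frac{1}{13}\right) = 0$)
$x{\left(J \right)} = 4 + J$
$D{\left(2 \right)} \left(351 + x{\left(h{\left(-1,-5 \right)} \right)}\right) = 0 \left(351 + \left(4 - 1\right)\right) = 0 \left(351 + 3\right) = 0 \cdot 354 = 0$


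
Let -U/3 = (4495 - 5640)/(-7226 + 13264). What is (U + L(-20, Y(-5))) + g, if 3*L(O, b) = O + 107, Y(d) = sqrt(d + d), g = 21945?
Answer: 132682447/6038 ≈ 21975.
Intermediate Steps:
Y(d) = sqrt(2)*sqrt(d) (Y(d) = sqrt(2*d) = sqrt(2)*sqrt(d))
L(O, b) = 107/3 + O/3 (L(O, b) = (O + 107)/3 = (107 + O)/3 = 107/3 + O/3)
U = 3435/6038 (U = -3*(4495 - 5640)/(-7226 + 13264) = -(-3435)/6038 = -3*(-1145/6038) = 3435/6038 ≈ 0.56890)
(U + L(-20, Y(-5))) + g = (3435/6038 + (107/3 + (1/3)*(-20))) + 21945 = (3435/6038 + (107/3 - 20/3)) + 21945 = (3435/6038 + 29) + 21945 = 178537/6038 + 21945 = 132682447/6038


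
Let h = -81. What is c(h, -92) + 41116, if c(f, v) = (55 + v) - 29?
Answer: 41050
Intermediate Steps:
c(f, v) = 26 + v
c(h, -92) + 41116 = (26 - 92) + 41116 = -66 + 41116 = 41050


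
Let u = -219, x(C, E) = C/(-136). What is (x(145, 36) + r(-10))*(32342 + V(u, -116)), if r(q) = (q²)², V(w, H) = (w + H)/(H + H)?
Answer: 10203915406545/31552 ≈ 3.2340e+8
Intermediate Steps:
x(C, E) = -C/136 (x(C, E) = C*(-1/136) = -C/136)
V(w, H) = (H + w)/(2*H) (V(w, H) = (H + w)/((2*H)) = (H + w)*(1/(2*H)) = (H + w)/(2*H))
r(q) = q⁴
(x(145, 36) + r(-10))*(32342 + V(u, -116)) = (-1/136*145 + (-10)⁴)*(32342 + (½)*(-116 - 219)/(-116)) = (-145/136 + 10000)*(32342 + (½)*(-1/116)*(-335)) = 1359855*(32342 + 335/232)/136 = (1359855/136)*(7503679/232) = 10203915406545/31552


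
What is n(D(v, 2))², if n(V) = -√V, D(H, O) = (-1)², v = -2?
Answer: 1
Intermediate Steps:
D(H, O) = 1
n(D(v, 2))² = (-√1)² = (-1*1)² = (-1)² = 1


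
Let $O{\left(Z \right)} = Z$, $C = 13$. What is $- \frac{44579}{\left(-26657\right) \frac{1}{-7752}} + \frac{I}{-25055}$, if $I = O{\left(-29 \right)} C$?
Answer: $- \frac{455705623829}{35152165} \approx -12964.0$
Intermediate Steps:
$I = -377$ ($I = \left(-29\right) 13 = -377$)
$- \frac{44579}{\left(-26657\right) \frac{1}{-7752}} + \frac{I}{-25055} = - \frac{44579}{\left(-26657\right) \frac{1}{-7752}} - \frac{377}{-25055} = - \frac{44579}{\left(-26657\right) \left(- \frac{1}{7752}\right)} - - \frac{377}{25055} = - \frac{44579}{\frac{1403}{408}} + \frac{377}{25055} = \left(-44579\right) \frac{408}{1403} + \frac{377}{25055} = - \frac{18188232}{1403} + \frac{377}{25055} = - \frac{455705623829}{35152165}$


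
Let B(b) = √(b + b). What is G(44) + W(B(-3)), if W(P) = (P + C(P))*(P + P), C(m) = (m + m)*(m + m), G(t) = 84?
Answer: 72 - 48*I*√6 ≈ 72.0 - 117.58*I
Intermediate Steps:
C(m) = 4*m² (C(m) = (2*m)*(2*m) = 4*m²)
B(b) = √2*√b (B(b) = √(2*b) = √2*√b)
W(P) = 2*P*(P + 4*P²) (W(P) = (P + 4*P²)*(P + P) = (P + 4*P²)*(2*P) = 2*P*(P + 4*P²))
G(44) + W(B(-3)) = 84 + (√2*√(-3))²*(2 + 8*(√2*√(-3))) = 84 + (√2*(I*√3))²*(2 + 8*(√2*(I*√3))) = 84 + (I*√6)²*(2 + 8*(I*√6)) = 84 - 6*(2 + 8*I*√6) = 84 + (-12 - 48*I*√6) = 72 - 48*I*√6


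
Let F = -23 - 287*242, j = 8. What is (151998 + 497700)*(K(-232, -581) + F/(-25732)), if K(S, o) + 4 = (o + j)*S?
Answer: 158743297256307/1838 ≈ 8.6367e+10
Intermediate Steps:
F = -69477 (F = -23 - 69454 = -69477)
K(S, o) = -4 + S*(8 + o) (K(S, o) = -4 + (o + 8)*S = -4 + (8 + o)*S = -4 + S*(8 + o))
(151998 + 497700)*(K(-232, -581) + F/(-25732)) = (151998 + 497700)*((-4 + 8*(-232) - 232*(-581)) - 69477/(-25732)) = 649698*((-4 - 1856 + 134792) - 69477*(-1/25732)) = 649698*(132932 + 69477/25732) = 649698*(3420675701/25732) = 158743297256307/1838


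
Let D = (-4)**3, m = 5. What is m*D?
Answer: -320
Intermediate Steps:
D = -64
m*D = 5*(-64) = -320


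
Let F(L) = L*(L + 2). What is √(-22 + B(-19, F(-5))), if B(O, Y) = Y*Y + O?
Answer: 2*√46 ≈ 13.565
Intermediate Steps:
F(L) = L*(2 + L)
B(O, Y) = O + Y² (B(O, Y) = Y² + O = O + Y²)
√(-22 + B(-19, F(-5))) = √(-22 + (-19 + (-5*(2 - 5))²)) = √(-22 + (-19 + (-5*(-3))²)) = √(-22 + (-19 + 15²)) = √(-22 + (-19 + 225)) = √(-22 + 206) = √184 = 2*√46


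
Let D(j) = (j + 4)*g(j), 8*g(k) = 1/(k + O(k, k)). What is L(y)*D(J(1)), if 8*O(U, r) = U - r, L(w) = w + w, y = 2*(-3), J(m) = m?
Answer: -15/2 ≈ -7.5000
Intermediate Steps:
y = -6
L(w) = 2*w
O(U, r) = -r/8 + U/8 (O(U, r) = (U - r)/8 = -r/8 + U/8)
g(k) = 1/(8*k) (g(k) = 1/(8*(k + (-k/8 + k/8))) = 1/(8*(k + 0)) = 1/(8*k))
D(j) = (4 + j)/(8*j) (D(j) = (j + 4)*(1/(8*j)) = (4 + j)*(1/(8*j)) = (4 + j)/(8*j))
L(y)*D(J(1)) = (2*(-6))*((⅛)*(4 + 1)/1) = -3*5/2 = -12*5/8 = -15/2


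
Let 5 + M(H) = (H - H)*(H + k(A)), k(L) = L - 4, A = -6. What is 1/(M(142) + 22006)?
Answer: 1/22001 ≈ 4.5452e-5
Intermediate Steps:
k(L) = -4 + L
M(H) = -5 (M(H) = -5 + (H - H)*(H + (-4 - 6)) = -5 + 0*(H - 10) = -5 + 0*(-10 + H) = -5 + 0 = -5)
1/(M(142) + 22006) = 1/(-5 + 22006) = 1/22001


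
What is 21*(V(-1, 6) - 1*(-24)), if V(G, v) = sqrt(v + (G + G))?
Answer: 546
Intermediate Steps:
V(G, v) = sqrt(v + 2*G)
21*(V(-1, 6) - 1*(-24)) = 21*(sqrt(6 + 2*(-1)) - 1*(-24)) = 21*(sqrt(6 - 2) + 24) = 21*(sqrt(4) + 24) = 21*(2 + 24) = 21*26 = 546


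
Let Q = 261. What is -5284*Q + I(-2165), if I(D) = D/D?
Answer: -1379123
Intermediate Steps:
I(D) = 1
-5284*Q + I(-2165) = -5284*261 + 1 = -1379124 + 1 = -1379123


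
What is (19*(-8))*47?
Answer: -7144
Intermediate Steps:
(19*(-8))*47 = -152*47 = -7144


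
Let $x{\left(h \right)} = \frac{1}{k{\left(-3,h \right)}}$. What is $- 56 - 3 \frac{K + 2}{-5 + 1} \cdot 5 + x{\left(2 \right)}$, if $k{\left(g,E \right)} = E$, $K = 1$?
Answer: $- \frac{1259}{2} \approx -629.5$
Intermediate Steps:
$x{\left(h \right)} = \frac{1}{h}$
$- 56 - 3 \frac{K + 2}{-5 + 1} \cdot 5 + x{\left(2 \right)} = - 56 - 3 \frac{1 + 2}{-5 + 1} \cdot 5 + \frac{1}{2} = - 56 - 3 \frac{3}{-4} \cdot 5 + \frac{1}{2} = - 56 - 3 \cdot 3 \left(- \frac{1}{4}\right) 5 + \frac{1}{2} = - 56 \left(-3\right) \left(- \frac{3}{4}\right) 5 + \frac{1}{2} = - 56 \cdot \frac{9}{4} \cdot 5 + \frac{1}{2} = \left(-56\right) \frac{45}{4} + \frac{1}{2} = -630 + \frac{1}{2} = - \frac{1259}{2}$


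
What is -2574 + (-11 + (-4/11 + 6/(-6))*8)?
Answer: -28555/11 ≈ -2595.9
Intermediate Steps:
-2574 + (-11 + (-4/11 + 6/(-6))*8) = -2574 + (-11 + (-4*1/11 + 6*(-1/6))*8) = -2574 + (-11 + (-4/11 - 1)*8) = -2574 + (-11 - 15/11*8) = -2574 + (-11 - 120/11) = -2574 - 241/11 = -28555/11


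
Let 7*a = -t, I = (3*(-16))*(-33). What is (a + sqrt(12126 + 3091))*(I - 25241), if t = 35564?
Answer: 841337548/7 - 23657*sqrt(15217) ≈ 1.1727e+8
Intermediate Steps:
I = 1584 (I = -48*(-33) = 1584)
a = -35564/7 (a = (-1*35564)/7 = (1/7)*(-35564) = -35564/7 ≈ -5080.6)
(a + sqrt(12126 + 3091))*(I - 25241) = (-35564/7 + sqrt(12126 + 3091))*(1584 - 25241) = (-35564/7 + sqrt(15217))*(-23657) = 841337548/7 - 23657*sqrt(15217)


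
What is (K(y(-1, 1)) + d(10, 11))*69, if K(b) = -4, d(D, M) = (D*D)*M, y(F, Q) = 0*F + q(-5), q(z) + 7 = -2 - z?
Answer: 75624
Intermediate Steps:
q(z) = -9 - z (q(z) = -7 + (-2 - z) = -9 - z)
y(F, Q) = -4 (y(F, Q) = 0*F + (-9 - 1*(-5)) = 0 + (-9 + 5) = 0 - 4 = -4)
d(D, M) = M*D² (d(D, M) = D²*M = M*D²)
(K(y(-1, 1)) + d(10, 11))*69 = (-4 + 11*10²)*69 = (-4 + 11*100)*69 = (-4 + 1100)*69 = 1096*69 = 75624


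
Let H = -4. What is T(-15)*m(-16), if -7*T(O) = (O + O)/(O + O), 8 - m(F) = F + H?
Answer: -4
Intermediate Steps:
m(F) = 12 - F (m(F) = 8 - (F - 4) = 8 - (-4 + F) = 8 + (4 - F) = 12 - F)
T(O) = -⅐ (T(O) = -(O + O)/(7*(O + O)) = -2*O/(7*(2*O)) = -2*O*1/(2*O)/7 = -⅐*1 = -⅐)
T(-15)*m(-16) = -(12 - 1*(-16))/7 = -(12 + 16)/7 = -⅐*28 = -4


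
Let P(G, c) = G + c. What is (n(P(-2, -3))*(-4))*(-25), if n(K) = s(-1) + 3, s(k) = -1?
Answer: 200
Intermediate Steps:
n(K) = 2 (n(K) = -1 + 3 = 2)
(n(P(-2, -3))*(-4))*(-25) = (2*(-4))*(-25) = -8*(-25) = 200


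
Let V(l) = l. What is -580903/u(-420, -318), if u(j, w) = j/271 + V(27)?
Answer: -157424713/6897 ≈ -22825.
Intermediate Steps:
u(j, w) = 27 + j/271 (u(j, w) = j/271 + 27 = 27 + j/271)
-580903/u(-420, -318) = -580903/(27 + (1/271)*(-420)) = -580903/(27 - 420/271) = -580903/6897/271 = -580903*271/6897 = -157424713/6897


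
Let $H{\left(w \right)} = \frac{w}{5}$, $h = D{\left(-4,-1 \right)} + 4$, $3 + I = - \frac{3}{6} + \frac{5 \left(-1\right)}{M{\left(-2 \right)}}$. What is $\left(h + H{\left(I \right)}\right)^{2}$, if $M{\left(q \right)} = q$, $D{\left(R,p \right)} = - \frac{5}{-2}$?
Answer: $\frac{3969}{100} \approx 39.69$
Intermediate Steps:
$D{\left(R,p \right)} = \frac{5}{2}$ ($D{\left(R,p \right)} = \left(-5\right) \left(- \frac{1}{2}\right) = \frac{5}{2}$)
$I = -1$ ($I = -3 - \left(\frac{1}{2} - \frac{5 \left(-1\right)}{-2}\right) = -3 - -2 = -3 + \left(- \frac{1}{2} + \frac{5}{2}\right) = -3 + 2 = -1$)
$h = \frac{13}{2}$ ($h = \frac{5}{2} + 4 = \frac{13}{2} \approx 6.5$)
$H{\left(w \right)} = \frac{w}{5}$ ($H{\left(w \right)} = w \frac{1}{5} = \frac{w}{5}$)
$\left(h + H{\left(I \right)}\right)^{2} = \left(\frac{13}{2} + \frac{1}{5} \left(-1\right)\right)^{2} = \left(\frac{13}{2} - \frac{1}{5}\right)^{2} = \left(\frac{63}{10}\right)^{2} = \frac{3969}{100}$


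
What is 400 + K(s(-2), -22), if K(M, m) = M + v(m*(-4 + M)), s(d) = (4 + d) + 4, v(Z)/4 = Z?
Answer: 230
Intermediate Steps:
v(Z) = 4*Z
s(d) = 8 + d
K(M, m) = M + 4*m*(-4 + M) (K(M, m) = M + 4*(m*(-4 + M)) = M + 4*m*(-4 + M))
400 + K(s(-2), -22) = 400 + ((8 - 2) + 4*(-22)*(-4 + (8 - 2))) = 400 + (6 + 4*(-22)*(-4 + 6)) = 400 + (6 + 4*(-22)*2) = 400 + (6 - 176) = 400 - 170 = 230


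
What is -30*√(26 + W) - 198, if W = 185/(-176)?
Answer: -198 - 15*√48301/22 ≈ -347.85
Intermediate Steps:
W = -185/176 (W = 185*(-1/176) = -185/176 ≈ -1.0511)
-30*√(26 + W) - 198 = -30*√(26 - 185/176) - 198 = -15*√48301/22 - 198 = -198 - 15*√48301/22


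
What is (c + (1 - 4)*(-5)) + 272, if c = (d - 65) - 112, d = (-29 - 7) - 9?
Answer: 65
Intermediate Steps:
d = -45 (d = -36 - 9 = -45)
c = -222 (c = (-45 - 65) - 112 = -110 - 112 = -222)
(c + (1 - 4)*(-5)) + 272 = (-222 + (1 - 4)*(-5)) + 272 = (-222 - 3*(-5)) + 272 = (-222 + 15) + 272 = -207 + 272 = 65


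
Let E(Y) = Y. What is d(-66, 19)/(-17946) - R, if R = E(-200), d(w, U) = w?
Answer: 598211/2991 ≈ 200.00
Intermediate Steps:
R = -200
d(-66, 19)/(-17946) - R = -66/(-17946) - 1*(-200) = -66*(-1/17946) + 200 = 11/2991 + 200 = 598211/2991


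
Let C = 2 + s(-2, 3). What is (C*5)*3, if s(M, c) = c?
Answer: 75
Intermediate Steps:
C = 5 (C = 2 + 3 = 5)
(C*5)*3 = (5*5)*3 = 25*3 = 75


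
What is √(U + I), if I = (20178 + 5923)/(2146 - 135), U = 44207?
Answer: √178830946158/2011 ≈ 210.29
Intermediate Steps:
I = 26101/2011 ≈ 12.979
√(U + I) = √(44207 + 26101/2011) = √(88926378/2011) = √178830946158/2011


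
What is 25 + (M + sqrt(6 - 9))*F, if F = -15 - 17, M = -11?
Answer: 377 - 32*I*sqrt(3) ≈ 377.0 - 55.426*I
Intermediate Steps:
F = -32
25 + (M + sqrt(6 - 9))*F = 25 + (-11 + sqrt(6 - 9))*(-32) = 25 + (-11 + sqrt(-3))*(-32) = 25 + (-11 + I*sqrt(3))*(-32) = 25 + (352 - 32*I*sqrt(3)) = 377 - 32*I*sqrt(3)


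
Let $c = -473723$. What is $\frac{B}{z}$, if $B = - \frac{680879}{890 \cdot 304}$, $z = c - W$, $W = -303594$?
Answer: $\frac{680879}{46030102240} \approx 1.4792 \cdot 10^{-5}$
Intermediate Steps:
$z = -170129$ ($z = -473723 - -303594 = -473723 + 303594 = -170129$)
$B = - \frac{680879}{270560} \approx -2.5166$
$\frac{B}{z} = - \frac{680879}{270560 \left(-170129\right)} = \left(- \frac{680879}{270560}\right) \left(- \frac{1}{170129}\right) = \frac{680879}{46030102240}$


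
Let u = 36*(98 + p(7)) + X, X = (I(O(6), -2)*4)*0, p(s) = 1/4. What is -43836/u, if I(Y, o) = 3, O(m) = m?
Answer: -14612/1179 ≈ -12.394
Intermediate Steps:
p(s) = ¼
X = 0 (X = (3*4)*0 = 12*0 = 0)
u = 3537 (u = 36*(98 + ¼) + 0 = 36*(393/4) + 0 = 3537 + 0 = 3537)
-43836/u = -43836/3537 = -43836*1/3537 = -14612/1179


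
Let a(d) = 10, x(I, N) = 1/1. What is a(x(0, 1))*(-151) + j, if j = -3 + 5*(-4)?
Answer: -1533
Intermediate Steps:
x(I, N) = 1
j = -23 (j = -3 - 20 = -23)
a(x(0, 1))*(-151) + j = 10*(-151) - 23 = -1510 - 23 = -1533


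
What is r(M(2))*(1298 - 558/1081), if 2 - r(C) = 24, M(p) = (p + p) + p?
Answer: -30856760/1081 ≈ -28545.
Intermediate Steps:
M(p) = 3*p (M(p) = 2*p + p = 3*p)
r(C) = -22 (r(C) = 2 - 1*24 = 2 - 24 = -22)
r(M(2))*(1298 - 558/1081) = -22*(1298 - 558/1081) = -22*1402580/1081 = -30856760/1081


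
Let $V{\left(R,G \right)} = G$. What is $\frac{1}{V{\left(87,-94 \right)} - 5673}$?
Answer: $- \frac{1}{5767} \approx -0.0001734$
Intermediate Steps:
$\frac{1}{V{\left(87,-94 \right)} - 5673} = \frac{1}{-94 - 5673} = \frac{1}{-5767} = - \frac{1}{5767}$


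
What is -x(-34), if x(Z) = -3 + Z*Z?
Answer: -1153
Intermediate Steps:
x(Z) = -3 + Z²
-x(-34) = -(-3 + (-34)²) = -(-3 + 1156) = -1*1153 = -1153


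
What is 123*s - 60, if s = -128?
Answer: -15804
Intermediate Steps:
123*s - 60 = 123*(-128) - 60 = -15744 - 60 = -15804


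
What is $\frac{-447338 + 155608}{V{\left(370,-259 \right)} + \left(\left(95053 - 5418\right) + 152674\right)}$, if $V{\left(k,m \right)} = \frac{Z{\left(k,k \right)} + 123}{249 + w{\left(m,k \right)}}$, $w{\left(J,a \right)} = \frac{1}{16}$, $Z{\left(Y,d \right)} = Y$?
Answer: $- \frac{1162544050}{965609253} \approx -1.2039$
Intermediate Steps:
$w{\left(J,a \right)} = \frac{1}{16}$
$V{\left(k,m \right)} = \frac{1968}{3985} + \frac{16 k}{3985}$ ($V{\left(k,m \right)} = \frac{k + 123}{249 + \frac{1}{16}} = \frac{123 + k}{\frac{3985}{16}} = \left(123 + k\right) \frac{16}{3985} = \frac{1968}{3985} + \frac{16 k}{3985}$)
$\frac{-447338 + 155608}{V{\left(370,-259 \right)} + \left(\left(95053 - 5418\right) + 152674\right)} = \frac{-447338 + 155608}{\left(\frac{1968}{3985} + \frac{16}{3985} \cdot 370\right) + \left(\left(95053 - 5418\right) + 152674\right)} = - \frac{291730}{\left(\frac{1968}{3985} + \frac{1184}{797}\right) + \left(89635 + 152674\right)} = - \frac{291730}{\frac{7888}{3985} + 242309} = - \frac{291730}{\frac{965609253}{3985}} = \left(-291730\right) \frac{3985}{965609253} = - \frac{1162544050}{965609253}$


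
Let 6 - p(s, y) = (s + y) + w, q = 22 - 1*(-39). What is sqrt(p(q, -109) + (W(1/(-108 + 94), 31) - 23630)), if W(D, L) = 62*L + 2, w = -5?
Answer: I*sqrt(21647) ≈ 147.13*I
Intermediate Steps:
q = 61 (q = 22 + 39 = 61)
p(s, y) = 11 - s - y (p(s, y) = 6 - ((s + y) - 5) = 6 - (-5 + s + y) = 6 + (5 - s - y) = 11 - s - y)
W(D, L) = 2 + 62*L
sqrt(p(q, -109) + (W(1/(-108 + 94), 31) - 23630)) = sqrt((11 - 1*61 - 1*(-109)) + ((2 + 62*31) - 23630)) = sqrt((11 - 61 + 109) + ((2 + 1922) - 23630)) = sqrt(59 + (1924 - 23630)) = sqrt(59 - 21706) = sqrt(-21647) = I*sqrt(21647)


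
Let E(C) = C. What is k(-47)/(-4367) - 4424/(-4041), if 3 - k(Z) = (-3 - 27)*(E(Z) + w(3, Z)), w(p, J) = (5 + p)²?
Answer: 17246575/17647047 ≈ 0.97731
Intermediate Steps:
k(Z) = 1923 + 30*Z (k(Z) = 3 - (-3 - 27)*(Z + (5 + 3)²) = 3 - (-30)*(Z + 8²) = 3 - (-30)*(Z + 64) = 3 - (-30)*(64 + Z) = 3 - (-1920 - 30*Z) = 3 + (1920 + 30*Z) = 1923 + 30*Z)
k(-47)/(-4367) - 4424/(-4041) = (1923 + 30*(-47))/(-4367) - 4424/(-4041) = (1923 - 1410)*(-1/4367) - 4424*(-1/4041) = 513*(-1/4367) + 4424/4041 = -513/4367 + 4424/4041 = 17246575/17647047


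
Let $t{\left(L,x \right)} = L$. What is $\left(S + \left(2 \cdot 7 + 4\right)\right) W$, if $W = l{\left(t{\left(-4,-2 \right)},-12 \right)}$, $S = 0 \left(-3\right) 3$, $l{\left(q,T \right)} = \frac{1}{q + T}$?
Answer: $- \frac{9}{8} \approx -1.125$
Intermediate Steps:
$l{\left(q,T \right)} = \frac{1}{T + q}$
$S = 0$ ($S = 0 \cdot 3 = 0$)
$W = - \frac{1}{16}$ ($W = \frac{1}{-12 - 4} = \frac{1}{-16} = - \frac{1}{16} \approx -0.0625$)
$\left(S + \left(2 \cdot 7 + 4\right)\right) W = \left(0 + \left(2 \cdot 7 + 4\right)\right) \left(- \frac{1}{16}\right) = \left(0 + \left(14 + 4\right)\right) \left(- \frac{1}{16}\right) = \left(0 + 18\right) \left(- \frac{1}{16}\right) = 18 \left(- \frac{1}{16}\right) = - \frac{9}{8}$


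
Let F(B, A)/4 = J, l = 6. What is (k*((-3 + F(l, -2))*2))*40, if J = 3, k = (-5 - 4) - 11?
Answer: -14400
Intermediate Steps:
k = -20 (k = -9 - 11 = -20)
F(B, A) = 12 (F(B, A) = 4*3 = 12)
(k*((-3 + F(l, -2))*2))*40 = -20*(-3 + 12)*2*40 = -180*2*40 = -20*18*40 = -360*40 = -14400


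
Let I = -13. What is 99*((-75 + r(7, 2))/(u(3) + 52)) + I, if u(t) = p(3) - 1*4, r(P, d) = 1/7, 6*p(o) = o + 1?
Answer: -84457/511 ≈ -165.28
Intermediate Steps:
p(o) = ⅙ + o/6 (p(o) = (o + 1)/6 = (1 + o)/6 = ⅙ + o/6)
r(P, d) = ⅐
u(t) = -10/3 (u(t) = (⅙ + (⅙)*3) - 1*4 = (⅙ + ½) - 4 = ⅔ - 4 = -10/3)
99*((-75 + r(7, 2))/(u(3) + 52)) + I = 99*((-75 + ⅐)/(-10/3 + 52)) - 13 = 99*(-524/(7*146/3)) - 13 = 99*(-524/7*3/146) - 13 = 99*(-786/511) - 13 = -77814/511 - 13 = -84457/511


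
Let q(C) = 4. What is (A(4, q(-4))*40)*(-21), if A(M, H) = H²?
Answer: -13440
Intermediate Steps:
(A(4, q(-4))*40)*(-21) = (4²*40)*(-21) = (16*40)*(-21) = 640*(-21) = -13440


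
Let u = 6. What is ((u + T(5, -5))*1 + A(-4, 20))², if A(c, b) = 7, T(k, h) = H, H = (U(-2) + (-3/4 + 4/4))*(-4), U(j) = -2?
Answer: 400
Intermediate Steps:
H = 7 (H = (-2 + (-3/4 + 4/4))*(-4) = (-2 + (-3*¼ + 4*(¼)))*(-4) = (-2 + (-¾ + 1))*(-4) = (-2 + ¼)*(-4) = -7/4*(-4) = 7)
T(k, h) = 7
((u + T(5, -5))*1 + A(-4, 20))² = ((6 + 7)*1 + 7)² = (13*1 + 7)² = (13 + 7)² = 20² = 400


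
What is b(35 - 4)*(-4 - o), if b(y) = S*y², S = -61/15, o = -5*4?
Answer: -937936/15 ≈ -62529.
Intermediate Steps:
o = -20
S = -61/15 (S = -61*1/15 = -61/15 ≈ -4.0667)
b(y) = -61*y²/15
b(35 - 4)*(-4 - o) = (-61*(35 - 4)²/15)*(-4 - 1*(-20)) = (-61/15*31²)*(-4 + 20) = -61/15*961*16 = -58621/15*16 = -937936/15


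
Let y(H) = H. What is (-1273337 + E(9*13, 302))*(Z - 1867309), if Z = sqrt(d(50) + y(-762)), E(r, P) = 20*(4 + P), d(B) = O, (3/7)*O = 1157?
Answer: 2366285709053 - 1267217*sqrt(17439)/3 ≈ 2.3662e+12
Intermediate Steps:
O = 8099/3 (O = (7/3)*1157 = 8099/3 ≈ 2699.7)
d(B) = 8099/3
E(r, P) = 80 + 20*P
Z = sqrt(17439)/3 (Z = sqrt(8099/3 - 762) = sqrt(5813/3) = sqrt(17439)/3 ≈ 44.019)
(-1273337 + E(9*13, 302))*(Z - 1867309) = (-1273337 + (80 + 20*302))*(sqrt(17439)/3 - 1867309) = (-1273337 + (80 + 6040))*(-1867309 + sqrt(17439)/3) = (-1273337 + 6120)*(-1867309 + sqrt(17439)/3) = -1267217*(-1867309 + sqrt(17439)/3) = 2366285709053 - 1267217*sqrt(17439)/3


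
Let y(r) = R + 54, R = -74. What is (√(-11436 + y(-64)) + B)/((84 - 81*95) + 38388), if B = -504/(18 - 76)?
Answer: 84/297511 + 8*I*√179/30777 ≈ 0.00028234 + 0.0034777*I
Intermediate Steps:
y(r) = -20 (y(r) = -74 + 54 = -20)
B = 252/29 (B = -504/(-58) = -504*(-1/58) = 252/29 ≈ 8.6897)
(√(-11436 + y(-64)) + B)/((84 - 81*95) + 38388) = (√(-11436 - 20) + 252/29)/((84 - 81*95) + 38388) = (√(-11456) + 252/29)/((84 - 7695) + 38388) = (8*I*√179 + 252/29)/(-7611 + 38388) = (252/29 + 8*I*√179)/30777 = (252/29 + 8*I*√179)*(1/30777) = 84/297511 + 8*I*√179/30777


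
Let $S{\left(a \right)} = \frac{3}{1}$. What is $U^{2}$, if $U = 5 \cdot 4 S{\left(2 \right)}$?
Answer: $3600$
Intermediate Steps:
$S{\left(a \right)} = 3$ ($S{\left(a \right)} = 3 \cdot 1 = 3$)
$U = 60$ ($U = 5 \cdot 4 \cdot 3 = 20 \cdot 3 = 60$)
$U^{2} = 60^{2} = 3600$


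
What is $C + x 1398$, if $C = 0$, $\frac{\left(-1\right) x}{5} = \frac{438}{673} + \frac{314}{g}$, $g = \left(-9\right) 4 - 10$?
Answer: $\frac{668153130}{15479} \approx 43165.0$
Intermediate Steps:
$g = -46$ ($g = -36 - 10 = -46$)
$x = \frac{477935}{15479}$ ($x = - 5 \left(\frac{438}{673} + \frac{314}{-46}\right) = - 5 \left(438 \cdot \frac{1}{673} + 314 \left(- \frac{1}{46}\right)\right) = - 5 \left(\frac{438}{673} - \frac{157}{23}\right) = \left(-5\right) \left(- \frac{95587}{15479}\right) = \frac{477935}{15479} \approx 30.876$)
$C + x 1398 = 0 + \frac{477935}{15479} \cdot 1398 = 0 + \frac{668153130}{15479} = \frac{668153130}{15479}$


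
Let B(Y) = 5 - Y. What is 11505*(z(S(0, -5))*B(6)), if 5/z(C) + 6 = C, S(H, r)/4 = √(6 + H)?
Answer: -11505/2 - 3835*√6 ≈ -15146.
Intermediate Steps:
S(H, r) = 4*√(6 + H)
z(C) = 5/(-6 + C)
11505*(z(S(0, -5))*B(6)) = 11505*((5/(-6 + 4*√(6 + 0)))*(5 - 1*6)) = 11505*((5/(-6 + 4*√6))*(5 - 6)) = 11505*((5/(-6 + 4*√6))*(-1)) = 11505*(-5/(-6 + 4*√6)) = -57525/(-6 + 4*√6)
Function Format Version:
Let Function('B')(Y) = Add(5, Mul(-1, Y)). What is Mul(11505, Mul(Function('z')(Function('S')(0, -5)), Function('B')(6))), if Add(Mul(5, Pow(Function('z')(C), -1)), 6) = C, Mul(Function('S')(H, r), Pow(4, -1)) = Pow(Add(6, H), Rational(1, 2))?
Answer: Add(Rational(-11505, 2), Mul(-3835, Pow(6, Rational(1, 2)))) ≈ -15146.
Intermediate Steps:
Function('S')(H, r) = Mul(4, Pow(Add(6, H), Rational(1, 2)))
Function('z')(C) = Mul(5, Pow(Add(-6, C), -1))
Mul(11505, Mul(Function('z')(Function('S')(0, -5)), Function('B')(6))) = Mul(11505, Mul(Mul(5, Pow(Add(-6, Mul(4, Pow(Add(6, 0), Rational(1, 2)))), -1)), Add(5, Mul(-1, 6)))) = Mul(11505, Mul(Mul(5, Pow(Add(-6, Mul(4, Pow(6, Rational(1, 2)))), -1)), Add(5, -6))) = Mul(11505, Mul(Mul(5, Pow(Add(-6, Mul(4, Pow(6, Rational(1, 2)))), -1)), -1)) = Mul(11505, Mul(-5, Pow(Add(-6, Mul(4, Pow(6, Rational(1, 2)))), -1))) = Mul(-57525, Pow(Add(-6, Mul(4, Pow(6, Rational(1, 2)))), -1))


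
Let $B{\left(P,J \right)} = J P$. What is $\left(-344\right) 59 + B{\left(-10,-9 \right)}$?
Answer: $-20206$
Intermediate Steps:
$\left(-344\right) 59 + B{\left(-10,-9 \right)} = \left(-344\right) 59 - -90 = -20296 + 90 = -20206$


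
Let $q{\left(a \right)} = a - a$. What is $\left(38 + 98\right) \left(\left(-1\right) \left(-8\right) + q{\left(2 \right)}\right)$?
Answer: $1088$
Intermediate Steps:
$q{\left(a \right)} = 0$
$\left(38 + 98\right) \left(\left(-1\right) \left(-8\right) + q{\left(2 \right)}\right) = \left(38 + 98\right) \left(\left(-1\right) \left(-8\right) + 0\right) = 136 \left(8 + 0\right) = 136 \cdot 8 = 1088$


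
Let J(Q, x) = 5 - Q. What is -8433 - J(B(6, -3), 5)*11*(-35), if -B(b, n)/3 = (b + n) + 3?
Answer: 422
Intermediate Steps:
B(b, n) = -9 - 3*b - 3*n (B(b, n) = -3*((b + n) + 3) = -3*(3 + b + n) = -9 - 3*b - 3*n)
-8433 - J(B(6, -3), 5)*11*(-35) = -8433 - (5 - (-9 - 3*6 - 3*(-3)))*11*(-35) = -8433 - (5 - (-9 - 18 + 9))*11*(-35) = -8433 - (5 - 1*(-18))*11*(-35) = -8433 - (5 + 18)*11*(-35) = -8433 - 23*11*(-35) = -8433 - 253*(-35) = -8433 - 1*(-8855) = -8433 + 8855 = 422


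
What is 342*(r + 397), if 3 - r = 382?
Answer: 6156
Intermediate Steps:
r = -379 (r = 3 - 1*382 = 3 - 382 = -379)
342*(r + 397) = 342*(-379 + 397) = 342*18 = 6156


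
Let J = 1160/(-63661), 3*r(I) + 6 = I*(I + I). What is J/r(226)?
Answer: -1740/3251358253 ≈ -5.3516e-7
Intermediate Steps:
r(I) = -2 + 2*I²/3 (r(I) = -2 + (I*(I + I))/3 = -2 + (I*(2*I))/3 = -2 + (2*I²)/3 = -2 + 2*I²/3)
J = -1160/63661 (J = 1160*(-1/63661) = -1160/63661 ≈ -0.018222)
J/r(226) = -1160/(63661*(-2 + (⅔)*226²)) = -1160/(63661*(-2 + (⅔)*51076)) = -1160/(63661*(-2 + 102152/3)) = -1160/(63661*102146/3) = -1160/63661*3/102146 = -1740/3251358253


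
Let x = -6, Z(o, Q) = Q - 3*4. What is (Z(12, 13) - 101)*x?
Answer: 600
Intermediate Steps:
Z(o, Q) = -12 + Q (Z(o, Q) = Q - 1*12 = Q - 12 = -12 + Q)
(Z(12, 13) - 101)*x = ((-12 + 13) - 101)*(-6) = (1 - 101)*(-6) = -100*(-6) = 600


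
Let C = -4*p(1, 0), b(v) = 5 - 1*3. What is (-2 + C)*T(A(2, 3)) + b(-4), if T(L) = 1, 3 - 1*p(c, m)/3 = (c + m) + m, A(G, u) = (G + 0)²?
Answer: -24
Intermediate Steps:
A(G, u) = G²
b(v) = 2 (b(v) = 5 - 3 = 2)
p(c, m) = 9 - 6*m - 3*c (p(c, m) = 9 - 3*((c + m) + m) = 9 - 3*(c + 2*m) = 9 + (-6*m - 3*c) = 9 - 6*m - 3*c)
C = -24 (C = -4*(9 - 6*0 - 3*1) = -4*(9 + 0 - 3) = -4*6 = -24)
(-2 + C)*T(A(2, 3)) + b(-4) = (-2 - 24)*1 + 2 = -26*1 + 2 = -26 + 2 = -24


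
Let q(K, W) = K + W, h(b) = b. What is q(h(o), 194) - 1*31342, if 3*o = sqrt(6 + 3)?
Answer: -31147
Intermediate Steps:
o = 1 (o = sqrt(6 + 3)/3 = sqrt(9)/3 = (1/3)*3 = 1)
q(h(o), 194) - 1*31342 = (1 + 194) - 1*31342 = 195 - 31342 = -31147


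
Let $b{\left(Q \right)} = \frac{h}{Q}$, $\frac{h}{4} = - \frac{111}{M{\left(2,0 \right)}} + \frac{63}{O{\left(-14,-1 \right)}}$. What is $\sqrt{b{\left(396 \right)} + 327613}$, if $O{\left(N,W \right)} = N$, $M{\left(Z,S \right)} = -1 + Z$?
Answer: $\frac{\sqrt{11794026}}{6} \approx 572.37$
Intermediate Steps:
$h = -462$ ($h = 4 \left(- \frac{111}{-1 + 2} + \frac{63}{-14}\right) = 4 \left(- \frac{111}{1} + 63 \left(- \frac{1}{14}\right)\right) = 4 \left(\left(-111\right) 1 - \frac{9}{2}\right) = 4 \left(-111 - \frac{9}{2}\right) = 4 \left(- \frac{231}{2}\right) = -462$)
$b{\left(Q \right)} = - \frac{462}{Q}$
$\sqrt{b{\left(396 \right)} + 327613} = \sqrt{- \frac{462}{396} + 327613} = \sqrt{\left(-462\right) \frac{1}{396} + 327613} = \sqrt{- \frac{7}{6} + 327613} = \sqrt{\frac{1965671}{6}} = \frac{\sqrt{11794026}}{6}$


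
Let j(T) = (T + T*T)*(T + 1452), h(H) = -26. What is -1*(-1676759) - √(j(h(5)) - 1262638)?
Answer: 1676759 - I*√335738 ≈ 1.6768e+6 - 579.43*I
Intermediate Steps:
j(T) = (1452 + T)*(T + T²) (j(T) = (T + T²)*(1452 + T) = (1452 + T)*(T + T²))
-1*(-1676759) - √(j(h(5)) - 1262638) = -1*(-1676759) - √(-26*(1452 + (-26)² + 1453*(-26)) - 1262638) = 1676759 - √(-26*(1452 + 676 - 37778) - 1262638) = 1676759 - √(-26*(-35650) - 1262638) = 1676759 - √(926900 - 1262638) = 1676759 - √(-335738) = 1676759 - I*√335738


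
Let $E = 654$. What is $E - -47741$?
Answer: $48395$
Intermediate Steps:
$E - -47741 = 654 - -47741 = 654 + 47741 = 48395$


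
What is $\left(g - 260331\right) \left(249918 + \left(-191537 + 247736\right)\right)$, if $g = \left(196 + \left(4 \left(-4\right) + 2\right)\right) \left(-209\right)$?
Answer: $-91335823173$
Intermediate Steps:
$g = -38038$ ($g = \left(196 + \left(-16 + 2\right)\right) \left(-209\right) = \left(196 - 14\right) \left(-209\right) = 182 \left(-209\right) = -38038$)
$\left(g - 260331\right) \left(249918 + \left(-191537 + 247736\right)\right) = \left(-38038 - 260331\right) \left(249918 + \left(-191537 + 247736\right)\right) = - 298369 \left(249918 + 56199\right) = \left(-298369\right) 306117 = -91335823173$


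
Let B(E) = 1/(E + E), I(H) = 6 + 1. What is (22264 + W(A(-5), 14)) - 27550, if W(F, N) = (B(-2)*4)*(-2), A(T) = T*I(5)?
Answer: -5284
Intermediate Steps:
I(H) = 7
A(T) = 7*T (A(T) = T*7 = 7*T)
B(E) = 1/(2*E)
W(F, N) = 2 (W(F, N) = (((½)/(-2))*4)*(-2) = (((½)*(-½))*4)*(-2) = -¼*4*(-2) = -1*(-2) = 2)
(22264 + W(A(-5), 14)) - 27550 = (22264 + 2) - 27550 = 22266 - 27550 = -5284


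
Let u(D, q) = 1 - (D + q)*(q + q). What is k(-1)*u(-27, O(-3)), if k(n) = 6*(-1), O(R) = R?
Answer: 1074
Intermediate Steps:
u(D, q) = 1 - 2*q*(D + q) (u(D, q) = 1 - (D + q)*2*q = 1 - 2*q*(D + q))
k(n) = -6
k(-1)*u(-27, O(-3)) = -6*(1 - 2*(-3)**2 - 2*(-27)*(-3)) = -6*(1 - 2*9 - 162) = -6*(1 - 18 - 162) = -6*(-179) = 1074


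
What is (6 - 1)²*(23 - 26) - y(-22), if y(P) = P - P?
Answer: -75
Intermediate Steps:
y(P) = 0
(6 - 1)²*(23 - 26) - y(-22) = (6 - 1)²*(23 - 26) - 1*0 = 5²*(-3) + 0 = 25*(-3) + 0 = -75 + 0 = -75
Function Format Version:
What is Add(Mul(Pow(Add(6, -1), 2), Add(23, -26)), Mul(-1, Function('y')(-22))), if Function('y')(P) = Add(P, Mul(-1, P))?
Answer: -75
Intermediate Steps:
Function('y')(P) = 0
Add(Mul(Pow(Add(6, -1), 2), Add(23, -26)), Mul(-1, Function('y')(-22))) = Add(Mul(Pow(Add(6, -1), 2), Add(23, -26)), Mul(-1, 0)) = Add(Mul(Pow(5, 2), -3), 0) = Add(Mul(25, -3), 0) = Add(-75, 0) = -75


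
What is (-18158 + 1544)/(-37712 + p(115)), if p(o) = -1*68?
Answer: 8307/18890 ≈ 0.43976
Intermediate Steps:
p(o) = -68
(-18158 + 1544)/(-37712 + p(115)) = (-18158 + 1544)/(-37712 - 68) = -16614/(-37780) = -16614*(-1/37780) = 8307/18890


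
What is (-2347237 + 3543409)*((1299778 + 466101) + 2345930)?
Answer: 4918430795148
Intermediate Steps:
(-2347237 + 3543409)*((1299778 + 466101) + 2345930) = 1196172*(1765879 + 2345930) = 1196172*4111809 = 4918430795148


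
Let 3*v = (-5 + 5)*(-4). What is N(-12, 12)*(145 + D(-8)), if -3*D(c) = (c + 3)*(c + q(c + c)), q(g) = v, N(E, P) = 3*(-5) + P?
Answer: -395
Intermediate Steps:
v = 0 (v = ((-5 + 5)*(-4))/3 = (0*(-4))/3 = (⅓)*0 = 0)
N(E, P) = -15 + P
q(g) = 0
D(c) = -c*(3 + c)/3 (D(c) = -(c + 3)*(c + 0)/3 = -(3 + c)*c/3 = -c*(3 + c)/3)
N(-12, 12)*(145 + D(-8)) = (-15 + 12)*(145 + (⅓)*(-8)*(-3 - 1*(-8))) = -3*(145 + (⅓)*(-8)*(-3 + 8)) = -3*(145 + (⅓)*(-8)*5) = -3*(145 - 40/3) = -3*395/3 = -395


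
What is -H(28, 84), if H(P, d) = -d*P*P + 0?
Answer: 65856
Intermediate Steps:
H(P, d) = -d*P² (H(P, d) = -P*d*P + 0 = -d*P² + 0 = -d*P²)
-H(28, 84) = -(-1)*84*28² = -(-1)*84*784 = -1*(-65856) = 65856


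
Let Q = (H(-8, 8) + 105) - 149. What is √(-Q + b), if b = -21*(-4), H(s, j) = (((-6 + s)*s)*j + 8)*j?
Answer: 8*I*√111 ≈ 84.285*I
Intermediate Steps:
H(s, j) = j*(8 + j*s*(-6 + s)) (H(s, j) = ((s*(-6 + s))*j + 8)*j = (j*s*(-6 + s) + 8)*j = (8 + j*s*(-6 + s))*j = j*(8 + j*s*(-6 + s)))
Q = 7188 (Q = (8*(8 + 8*(-8)² - 6*8*(-8)) + 105) - 149 = (8*(8 + 8*64 + 384) + 105) - 149 = (8*(8 + 512 + 384) + 105) - 149 = (8*904 + 105) - 149 = (7232 + 105) - 149 = 7337 - 149 = 7188)
b = 84
√(-Q + b) = √(-1*7188 + 84) = √(-7188 + 84) = √(-7104) = 8*I*√111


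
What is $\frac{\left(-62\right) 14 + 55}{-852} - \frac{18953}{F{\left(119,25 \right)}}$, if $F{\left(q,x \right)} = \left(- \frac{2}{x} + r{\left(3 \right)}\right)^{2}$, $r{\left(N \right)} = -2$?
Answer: $- \frac{840856179}{191984} \approx -4379.8$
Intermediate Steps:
$F{\left(q,x \right)} = \left(-2 - \frac{2}{x}\right)^{2}$ ($F{\left(q,x \right)} = \left(- \frac{2}{x} - 2\right)^{2} = \left(-2 - \frac{2}{x}\right)^{2}$)
$\frac{\left(-62\right) 14 + 55}{-852} - \frac{18953}{F{\left(119,25 \right)}} = \frac{\left(-62\right) 14 + 55}{-852} - \frac{18953}{4 \cdot \frac{1}{625} \left(1 + 25\right)^{2}} = \left(-868 + 55\right) \left(- \frac{1}{852}\right) - \frac{18953}{4 \cdot \frac{1}{625} \cdot 26^{2}} = \left(-813\right) \left(- \frac{1}{852}\right) - \frac{18953}{4 \cdot \frac{1}{625} \cdot 676} = \frac{271}{284} - \frac{18953}{\frac{2704}{625}} = \frac{271}{284} - \frac{11845625}{2704} = - \frac{840856179}{191984}$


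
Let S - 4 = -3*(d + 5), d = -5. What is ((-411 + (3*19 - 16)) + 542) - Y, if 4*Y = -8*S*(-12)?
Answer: 76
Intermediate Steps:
S = 4 (S = 4 - 3*(-5 + 5) = 4 - 3*0 = 4 + 0 = 4)
Y = 96 (Y = (-8*4*(-12))/4 = (-32*(-12))/4 = (¼)*384 = 96)
((-411 + (3*19 - 16)) + 542) - Y = ((-411 + (3*19 - 16)) + 542) - 1*96 = ((-411 + (57 - 16)) + 542) - 96 = ((-411 + 41) + 542) - 96 = (-370 + 542) - 96 = 172 - 96 = 76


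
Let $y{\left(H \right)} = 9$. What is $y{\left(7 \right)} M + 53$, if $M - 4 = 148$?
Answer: $1421$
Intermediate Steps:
$M = 152$ ($M = 4 + 148 = 152$)
$y{\left(7 \right)} M + 53 = 9 \cdot 152 + 53 = 1368 + 53 = 1421$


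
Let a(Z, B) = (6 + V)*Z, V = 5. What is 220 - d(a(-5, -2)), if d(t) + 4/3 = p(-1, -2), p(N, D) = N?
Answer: 667/3 ≈ 222.33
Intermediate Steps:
a(Z, B) = 11*Z (a(Z, B) = (6 + 5)*Z = 11*Z)
d(t) = -7/3 (d(t) = -4/3 - 1 = -7/3)
220 - d(a(-5, -2)) = 220 - 1*(-7/3) = 220 + 7/3 = 667/3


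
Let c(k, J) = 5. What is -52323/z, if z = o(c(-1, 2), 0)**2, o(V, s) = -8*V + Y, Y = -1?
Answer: -52323/1681 ≈ -31.126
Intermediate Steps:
o(V, s) = -1 - 8*V (o(V, s) = -8*V - 1 = -1 - 8*V)
z = 1681 (z = (-1 - 8*5)**2 = (-1 - 40)**2 = (-41)**2 = 1681)
-52323/z = -52323/1681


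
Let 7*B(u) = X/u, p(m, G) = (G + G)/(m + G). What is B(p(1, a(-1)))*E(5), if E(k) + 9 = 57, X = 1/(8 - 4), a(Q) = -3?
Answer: 4/7 ≈ 0.57143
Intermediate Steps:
X = ¼ (X = 1/4 = ¼ ≈ 0.25000)
p(m, G) = 2*G/(G + m) (p(m, G) = (2*G)/(G + m) = 2*G/(G + m))
E(k) = 48 (E(k) = -9 + 57 = 48)
B(u) = 1/(28*u) (B(u) = (1/(4*u))/7 = 1/(28*u))
B(p(1, a(-1)))*E(5) = (1/(28*((2*(-3)/(-3 + 1)))))*48 = (1/(28*((2*(-3)/(-2)))))*48 = (1/(28*((2*(-3)*(-½)))))*48 = ((1/28)/3)*48 = ((1/28)*(⅓))*48 = (1/84)*48 = 4/7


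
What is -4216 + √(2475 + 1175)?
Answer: -4216 + 5*√146 ≈ -4155.6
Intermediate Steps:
-4216 + √(2475 + 1175) = -4216 + √3650 = -4216 + 5*√146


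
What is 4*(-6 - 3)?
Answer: -36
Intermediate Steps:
4*(-6 - 3) = 4*(-9) = -36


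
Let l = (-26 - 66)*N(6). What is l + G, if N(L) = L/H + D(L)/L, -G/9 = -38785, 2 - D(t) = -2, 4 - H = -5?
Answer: 1046827/3 ≈ 3.4894e+5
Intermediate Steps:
H = 9 (H = 4 - 1*(-5) = 4 + 5 = 9)
D(t) = 4 (D(t) = 2 - 1*(-2) = 2 + 2 = 4)
G = 349065 (G = -9*(-38785) = 349065)
N(L) = 4/L + L/9 (N(L) = L/9 + 4/L = 4/L + L/9)
l = -368/3 (l = (-26 - 66)*(4/6 + (1/9)*6) = -92*(4*(1/6) + 2/3) = -92*(2/3 + 2/3) = -92*4/3 = -368/3 ≈ -122.67)
l + G = -368/3 + 349065 = 1046827/3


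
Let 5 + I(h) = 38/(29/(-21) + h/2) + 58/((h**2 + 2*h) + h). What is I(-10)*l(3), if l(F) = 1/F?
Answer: -23747/7035 ≈ -3.3755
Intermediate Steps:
I(h) = -5 + 38/(-29/21 + h/2) + 58/(h**2 + 3*h) (I(h) = -5 + (38/(29/(-21) + h/2) + 58/((h**2 + 2*h) + h)) = -5 + (38/(29*(-1/21) + h*(1/2)) + 58/(h**2 + 3*h)) = -5 + (38/(-29/21 + h/2) + 58/(h**2 + 3*h)) = -5 + 38/(-29/21 + h/2) + 58/(h**2 + 3*h))
I(-10)*l(3) = ((-3364 - 105*(-10)**3 + 1571*(-10)**2 + 6876*(-10))/((-10)*(-174 + 5*(-10) + 21*(-10)**2)))/3 = -(-3364 - 105*(-1000) + 1571*100 - 68760)/(10*(-174 - 50 + 21*100))*(1/3) = -(-3364 + 105000 + 157100 - 68760)/(10*(-174 - 50 + 2100))*(1/3) = -1/10*189976/1876*(1/3) = -1/10*1/1876*189976*(1/3) = -23747/2345*1/3 = -23747/7035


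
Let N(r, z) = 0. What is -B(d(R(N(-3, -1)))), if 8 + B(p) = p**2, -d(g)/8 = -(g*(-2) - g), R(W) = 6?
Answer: -20728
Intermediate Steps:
d(g) = -24*g (d(g) = -(-8)*(g*(-2) - g) = -(-8)*(-2*g - g) = -(-8)*(-3*g) = -24*g)
B(p) = -8 + p**2
-B(d(R(N(-3, -1)))) = -(-8 + (-24*6)**2) = -(-8 + (-144)**2) = -(-8 + 20736) = -1*20728 = -20728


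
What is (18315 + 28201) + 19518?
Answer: 66034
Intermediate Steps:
(18315 + 28201) + 19518 = 46516 + 19518 = 66034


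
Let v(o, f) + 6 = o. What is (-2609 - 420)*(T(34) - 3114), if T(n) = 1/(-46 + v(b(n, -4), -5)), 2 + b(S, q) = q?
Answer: 547076777/58 ≈ 9.4324e+6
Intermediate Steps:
b(S, q) = -2 + q
v(o, f) = -6 + o
T(n) = -1/58 (T(n) = 1/(-46 + (-6 + (-2 - 4))) = 1/(-46 + (-6 - 6)) = 1/(-46 - 12) = 1/(-58) = -1/58)
(-2609 - 420)*(T(34) - 3114) = (-2609 - 420)*(-1/58 - 3114) = -3029*(-180613/58) = 547076777/58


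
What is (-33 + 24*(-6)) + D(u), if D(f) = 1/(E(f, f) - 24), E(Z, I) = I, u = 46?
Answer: -3893/22 ≈ -176.95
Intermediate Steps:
D(f) = 1/(-24 + f) (D(f) = 1/(f - 24) = 1/(-24 + f))
(-33 + 24*(-6)) + D(u) = (-33 + 24*(-6)) + 1/(-24 + 46) = (-33 - 144) + 1/22 = -177 + 1/22 = -3893/22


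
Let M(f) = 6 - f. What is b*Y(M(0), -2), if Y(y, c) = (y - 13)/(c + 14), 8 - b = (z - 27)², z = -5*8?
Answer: 31367/12 ≈ 2613.9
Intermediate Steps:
z = -40
b = -4481 (b = 8 - (-40 - 27)² = 8 - 1*(-67)² = 8 - 1*4489 = 8 - 4489 = -4481)
Y(y, c) = (-13 + y)/(14 + c)
b*Y(M(0), -2) = -4481*(-13 + (6 - 1*0))/(14 - 2) = -4481*(-13 + (6 + 0))/12 = -4481*(-13 + 6)/12 = -4481*(-7)/12 = -4481*(-7/12) = 31367/12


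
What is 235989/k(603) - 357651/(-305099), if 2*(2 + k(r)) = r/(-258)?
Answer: -12383806440897/166278955 ≈ -74476.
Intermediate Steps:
k(r) = -2 - r/516 (k(r) = -2 + (r/(-258))/2 = -2 + (r*(-1/258))/2 = -2 + (-r/258)/2 = -2 - r/516)
235989/k(603) - 357651/(-305099) = 235989/(-2 - 1/516*603) - 357651/(-305099) = 235989/(-2 - 201/172) - 357651*(-1/305099) = 235989/(-545/172) + 357651/305099 = 235989*(-172/545) + 357651/305099 = -40590108/545 + 357651/305099 = -12383806440897/166278955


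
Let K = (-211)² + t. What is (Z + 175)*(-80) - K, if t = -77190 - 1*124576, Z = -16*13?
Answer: 159885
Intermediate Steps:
Z = -208
t = -201766 (t = -77190 - 124576 = -201766)
K = -157245 (K = (-211)² - 201766 = 44521 - 201766 = -157245)
(Z + 175)*(-80) - K = (-208 + 175)*(-80) - 1*(-157245) = -33*(-80) + 157245 = 2640 + 157245 = 159885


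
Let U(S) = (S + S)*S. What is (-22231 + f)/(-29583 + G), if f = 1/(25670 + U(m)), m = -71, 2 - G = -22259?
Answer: 794802711/261776144 ≈ 3.0362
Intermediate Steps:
G = 22261 (G = 2 - 1*(-22259) = 2 + 22259 = 22261)
U(S) = 2*S² (U(S) = (2*S)*S = 2*S²)
f = 1/35752 (f = 1/(25670 + 2*(-71)²) = 1/(25670 + 2*5041) = 1/(25670 + 10082) = 1/35752 ≈ 2.7970e-5)
(-22231 + f)/(-29583 + G) = (-22231 + 1/35752)/(-29583 + 22261) = -794802711/35752/(-7322) = -794802711/35752*(-1/7322) = 794802711/261776144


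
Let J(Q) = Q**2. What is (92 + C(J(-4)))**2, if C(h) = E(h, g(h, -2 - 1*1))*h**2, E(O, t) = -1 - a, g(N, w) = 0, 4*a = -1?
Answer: 10000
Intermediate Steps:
a = -1/4 (a = (1/4)*(-1) = -1/4 ≈ -0.25000)
E(O, t) = -3/4 (E(O, t) = -1 - 1*(-1/4) = -1 + 1/4 = -3/4)
C(h) = -3*h**2/4
(92 + C(J(-4)))**2 = (92 - 3*((-4)**2)**2/4)**2 = (92 - 3/4*16**2)**2 = (92 - 3/4*256)**2 = (92 - 192)**2 = (-100)**2 = 10000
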